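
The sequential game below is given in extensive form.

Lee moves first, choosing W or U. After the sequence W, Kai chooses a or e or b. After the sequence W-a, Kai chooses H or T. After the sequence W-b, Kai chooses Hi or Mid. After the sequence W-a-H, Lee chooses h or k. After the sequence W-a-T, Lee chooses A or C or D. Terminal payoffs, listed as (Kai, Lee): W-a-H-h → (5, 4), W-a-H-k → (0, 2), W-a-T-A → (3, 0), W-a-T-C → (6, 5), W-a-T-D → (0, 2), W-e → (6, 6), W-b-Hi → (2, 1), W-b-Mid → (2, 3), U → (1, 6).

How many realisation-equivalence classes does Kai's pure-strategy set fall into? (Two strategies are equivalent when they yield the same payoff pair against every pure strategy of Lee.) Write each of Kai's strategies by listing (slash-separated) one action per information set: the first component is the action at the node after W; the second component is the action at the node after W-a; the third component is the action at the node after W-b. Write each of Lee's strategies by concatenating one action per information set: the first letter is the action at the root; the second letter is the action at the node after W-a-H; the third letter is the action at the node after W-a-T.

5

Kai has 12 pure strategies: a/H/Hi, a/H/Mid, a/T/Hi, a/T/Mid, e/H/Hi, e/H/Mid, e/T/Hi, e/T/Mid, b/H/Hi, b/H/Mid, b/T/Hi, b/T/Mid. Columns: WhA, WhC, WhD, WkA, WkC, WkD, UhA, UhC, UhD, UkA, UkC, UkD.
{a/H/Hi, a/H/Mid} → row (5,4) (5,4) (5,4) (0,2) (0,2) (0,2) (1,6) (1,6) (1,6) (1,6) (1,6) (1,6)
{a/T/Hi, a/T/Mid} → row (3,0) (6,5) (0,2) (3,0) (6,5) (0,2) (1,6) (1,6) (1,6) (1,6) (1,6) (1,6)
{e/H/Hi, e/H/Mid, e/T/Hi, e/T/Mid} → row (6,6) (6,6) (6,6) (6,6) (6,6) (6,6) (1,6) (1,6) (1,6) (1,6) (1,6) (1,6)
{b/H/Hi, b/T/Hi} → row (2,1) (2,1) (2,1) (2,1) (2,1) (2,1) (1,6) (1,6) (1,6) (1,6) (1,6) (1,6)
{b/H/Mid, b/T/Mid} → row (2,3) (2,3) (2,3) (2,3) (2,3) (2,3) (1,6) (1,6) (1,6) (1,6) (1,6) (1,6)
That's 5 distinct rows out of 12 strategies.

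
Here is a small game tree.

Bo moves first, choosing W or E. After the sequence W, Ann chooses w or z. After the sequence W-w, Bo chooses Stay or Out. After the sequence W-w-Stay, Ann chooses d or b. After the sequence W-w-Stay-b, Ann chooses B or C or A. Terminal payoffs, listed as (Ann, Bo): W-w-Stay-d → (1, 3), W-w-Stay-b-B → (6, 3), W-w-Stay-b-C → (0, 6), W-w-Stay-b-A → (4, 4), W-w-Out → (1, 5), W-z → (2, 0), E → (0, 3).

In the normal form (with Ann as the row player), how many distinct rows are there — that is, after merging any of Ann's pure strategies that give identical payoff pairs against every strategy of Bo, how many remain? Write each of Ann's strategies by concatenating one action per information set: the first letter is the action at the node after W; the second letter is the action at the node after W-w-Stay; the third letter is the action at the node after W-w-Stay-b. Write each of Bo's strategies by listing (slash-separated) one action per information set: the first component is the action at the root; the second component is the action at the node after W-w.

5

Ann has 12 pure strategies: wdB, wdC, wdA, wbB, wbC, wbA, zdB, zdC, zdA, zbB, zbC, zbA. Columns: W/Stay, W/Out, E/Stay, E/Out.
{wdB, wdC, wdA} → row (1,3) (1,5) (0,3) (0,3)
{wbB} → row (6,3) (1,5) (0,3) (0,3)
{wbC} → row (0,6) (1,5) (0,3) (0,3)
{wbA} → row (4,4) (1,5) (0,3) (0,3)
{zdB, zdC, zdA, zbB, zbC, zbA} → row (2,0) (2,0) (0,3) (0,3)
That's 5 distinct rows out of 12 strategies.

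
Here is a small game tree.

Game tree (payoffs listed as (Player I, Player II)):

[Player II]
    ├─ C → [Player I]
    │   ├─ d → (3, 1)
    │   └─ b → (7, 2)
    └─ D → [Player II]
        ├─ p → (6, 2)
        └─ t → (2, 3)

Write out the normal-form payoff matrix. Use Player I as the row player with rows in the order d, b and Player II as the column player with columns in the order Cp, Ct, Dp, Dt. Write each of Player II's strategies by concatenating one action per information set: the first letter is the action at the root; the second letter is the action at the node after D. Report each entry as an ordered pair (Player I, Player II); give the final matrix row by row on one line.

d: (3,1) (3,1) (6,2) (2,3) | b: (7,2) (7,2) (6,2) (2,3)

           Cp       Ct       Dp       Dt
   d    (3,1)    (3,1)    (6,2)    (2,3)
   b    (7,2)    (7,2)    (6,2)    (2,3)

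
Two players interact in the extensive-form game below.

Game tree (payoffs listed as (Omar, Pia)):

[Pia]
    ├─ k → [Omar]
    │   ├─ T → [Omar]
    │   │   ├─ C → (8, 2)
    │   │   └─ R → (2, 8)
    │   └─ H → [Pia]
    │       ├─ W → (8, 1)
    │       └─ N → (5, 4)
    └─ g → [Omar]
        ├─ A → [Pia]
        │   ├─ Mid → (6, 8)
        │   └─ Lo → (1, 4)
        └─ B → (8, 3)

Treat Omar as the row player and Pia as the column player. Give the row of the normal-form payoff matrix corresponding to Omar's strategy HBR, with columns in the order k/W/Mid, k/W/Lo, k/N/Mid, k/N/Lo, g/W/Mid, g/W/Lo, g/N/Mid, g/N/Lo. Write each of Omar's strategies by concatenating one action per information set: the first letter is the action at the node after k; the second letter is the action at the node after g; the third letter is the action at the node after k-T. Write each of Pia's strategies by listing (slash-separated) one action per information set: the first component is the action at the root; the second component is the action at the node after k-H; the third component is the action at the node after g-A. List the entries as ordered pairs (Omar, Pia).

(8,1) (8,1) (5,4) (5,4) (8,3) (8,3) (8,3) (8,3)

vs k/W/Mid: Pia plays k → Omar plays H at [k] → Pia plays W at [k-H] → (8, 1)
vs k/W/Lo: Pia plays k → Omar plays H at [k] → Pia plays W at [k-H] → (8, 1)
vs k/N/Mid: Pia plays k → Omar plays H at [k] → Pia plays N at [k-H] → (5, 4)
vs k/N/Lo: Pia plays k → Omar plays H at [k] → Pia plays N at [k-H] → (5, 4)
vs g/W/Mid: Pia plays g → Omar plays B at [g] → (8, 3)
vs g/W/Lo: Pia plays g → Omar plays B at [g] → (8, 3)
vs g/N/Mid: Pia plays g → Omar plays B at [g] → (8, 3)
vs g/N/Lo: Pia plays g → Omar plays B at [g] → (8, 3)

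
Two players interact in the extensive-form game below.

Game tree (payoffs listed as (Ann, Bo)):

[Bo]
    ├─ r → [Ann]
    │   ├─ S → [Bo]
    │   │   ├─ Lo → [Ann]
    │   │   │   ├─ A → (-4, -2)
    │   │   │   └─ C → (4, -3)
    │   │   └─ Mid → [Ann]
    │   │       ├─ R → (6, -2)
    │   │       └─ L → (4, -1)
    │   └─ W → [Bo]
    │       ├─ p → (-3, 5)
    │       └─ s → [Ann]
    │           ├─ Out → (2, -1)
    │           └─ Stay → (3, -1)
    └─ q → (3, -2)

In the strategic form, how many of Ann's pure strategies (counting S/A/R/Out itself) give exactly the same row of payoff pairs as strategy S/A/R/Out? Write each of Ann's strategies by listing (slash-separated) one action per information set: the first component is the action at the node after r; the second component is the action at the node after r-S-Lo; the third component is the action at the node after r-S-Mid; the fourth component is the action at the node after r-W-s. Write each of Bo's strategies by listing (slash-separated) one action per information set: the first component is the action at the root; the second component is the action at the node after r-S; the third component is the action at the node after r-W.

2

Row for S/A/R/Out (columns r/Lo/p, r/Lo/s, r/Mid/p, r/Mid/s, q/Lo/p, q/Lo/s, q/Mid/p, q/Mid/s): (-4,-2) (-4,-2) (6,-2) (6,-2) (3,-2) (3,-2) (3,-2) (3,-2).
Under S/A/R/Out, Ann's choice at the node after r-W-s can never be reached regardless of what Bo does, so varying those choices leaves every outcome unchanged.
Holding the reachable choices fixed and varying the unreachable one freely already gives 2 equivalent strategies.
No other strategy reproduces this row, so those 2 are the full class: S/A/R/Out, S/A/R/Stay.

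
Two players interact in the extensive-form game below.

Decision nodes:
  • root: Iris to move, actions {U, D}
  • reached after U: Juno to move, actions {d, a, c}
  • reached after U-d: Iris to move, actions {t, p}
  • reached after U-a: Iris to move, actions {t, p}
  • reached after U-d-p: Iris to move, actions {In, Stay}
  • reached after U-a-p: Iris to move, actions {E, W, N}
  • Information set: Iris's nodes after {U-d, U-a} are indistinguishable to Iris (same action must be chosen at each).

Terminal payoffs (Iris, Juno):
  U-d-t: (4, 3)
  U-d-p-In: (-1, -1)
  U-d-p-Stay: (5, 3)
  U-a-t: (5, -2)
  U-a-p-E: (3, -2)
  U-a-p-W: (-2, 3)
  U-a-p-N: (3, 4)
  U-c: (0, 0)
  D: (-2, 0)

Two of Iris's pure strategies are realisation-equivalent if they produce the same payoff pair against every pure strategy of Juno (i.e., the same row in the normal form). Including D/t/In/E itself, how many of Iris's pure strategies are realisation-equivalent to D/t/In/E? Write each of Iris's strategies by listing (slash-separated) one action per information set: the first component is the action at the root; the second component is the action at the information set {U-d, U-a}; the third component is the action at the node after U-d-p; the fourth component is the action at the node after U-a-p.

Row for D/t/In/E (columns d, a, c): (-2,0) (-2,0) (-2,0).
Under D/t/In/E, Iris's choice at the information set {U-d, U-a} and at the node after U-d-p and at the node after U-a-p can never be reached regardless of what Juno does, so varying those choices leaves every outcome unchanged.
Holding the reachable choices fixed and varying the unreachable ones freely already gives 2 × 2 × 3 = 12 equivalent strategies.
No other strategy reproduces this row, so those 12 are the full class: D/t/In/E, D/t/In/W, D/t/In/N, D/t/Stay/E, D/t/Stay/W, D/t/Stay/N, D/p/In/E, D/p/In/W, D/p/In/N, D/p/Stay/E, D/p/Stay/W, D/p/Stay/N.

12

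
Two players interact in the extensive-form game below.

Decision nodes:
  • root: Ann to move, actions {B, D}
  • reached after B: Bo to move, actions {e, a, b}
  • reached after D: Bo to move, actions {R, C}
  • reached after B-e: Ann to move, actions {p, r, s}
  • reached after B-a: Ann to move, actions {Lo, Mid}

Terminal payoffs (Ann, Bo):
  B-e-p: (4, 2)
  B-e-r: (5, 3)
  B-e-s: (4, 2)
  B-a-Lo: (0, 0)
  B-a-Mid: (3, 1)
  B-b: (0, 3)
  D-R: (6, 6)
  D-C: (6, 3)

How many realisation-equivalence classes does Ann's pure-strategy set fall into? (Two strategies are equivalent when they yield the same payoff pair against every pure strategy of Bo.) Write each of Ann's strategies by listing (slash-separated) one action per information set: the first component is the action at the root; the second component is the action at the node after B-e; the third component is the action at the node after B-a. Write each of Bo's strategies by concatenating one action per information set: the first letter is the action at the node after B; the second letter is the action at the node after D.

5

Ann has 12 pure strategies: B/p/Lo, B/p/Mid, B/r/Lo, B/r/Mid, B/s/Lo, B/s/Mid, D/p/Lo, D/p/Mid, D/r/Lo, D/r/Mid, D/s/Lo, D/s/Mid. Columns: eR, eC, aR, aC, bR, bC.
{B/p/Lo, B/s/Lo} → row (4,2) (4,2) (0,0) (0,0) (0,3) (0,3)
{B/p/Mid, B/s/Mid} → row (4,2) (4,2) (3,1) (3,1) (0,3) (0,3)
{B/r/Lo} → row (5,3) (5,3) (0,0) (0,0) (0,3) (0,3)
{B/r/Mid} → row (5,3) (5,3) (3,1) (3,1) (0,3) (0,3)
{D/p/Lo, D/p/Mid, D/r/Lo, D/r/Mid, D/s/Lo, D/s/Mid} → row (6,6) (6,3) (6,6) (6,3) (6,6) (6,3)
That's 5 distinct rows out of 12 strategies.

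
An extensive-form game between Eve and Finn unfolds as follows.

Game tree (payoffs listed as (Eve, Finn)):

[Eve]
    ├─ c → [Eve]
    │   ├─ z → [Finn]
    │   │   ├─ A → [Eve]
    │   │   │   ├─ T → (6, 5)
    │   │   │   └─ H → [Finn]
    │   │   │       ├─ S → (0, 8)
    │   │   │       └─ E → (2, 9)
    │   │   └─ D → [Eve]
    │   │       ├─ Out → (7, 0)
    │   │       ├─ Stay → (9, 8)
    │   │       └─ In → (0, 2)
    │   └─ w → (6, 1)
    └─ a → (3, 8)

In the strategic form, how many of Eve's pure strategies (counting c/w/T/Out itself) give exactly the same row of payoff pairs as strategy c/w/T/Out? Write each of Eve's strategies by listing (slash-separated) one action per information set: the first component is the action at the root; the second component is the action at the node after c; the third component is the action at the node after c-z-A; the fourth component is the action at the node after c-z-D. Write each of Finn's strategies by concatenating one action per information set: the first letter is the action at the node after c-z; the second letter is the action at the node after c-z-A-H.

6

Row for c/w/T/Out (columns AS, AE, DS, DE): (6,1) (6,1) (6,1) (6,1).
Under c/w/T/Out, Eve's choice at the node after c-z-A and at the node after c-z-D can never be reached regardless of what Finn does, so varying those choices leaves every outcome unchanged.
Holding the reachable choices fixed and varying the unreachable ones freely already gives 2 × 3 = 6 equivalent strategies.
No other strategy reproduces this row, so those 6 are the full class: c/w/T/Out, c/w/T/Stay, c/w/T/In, c/w/H/Out, c/w/H/Stay, c/w/H/In.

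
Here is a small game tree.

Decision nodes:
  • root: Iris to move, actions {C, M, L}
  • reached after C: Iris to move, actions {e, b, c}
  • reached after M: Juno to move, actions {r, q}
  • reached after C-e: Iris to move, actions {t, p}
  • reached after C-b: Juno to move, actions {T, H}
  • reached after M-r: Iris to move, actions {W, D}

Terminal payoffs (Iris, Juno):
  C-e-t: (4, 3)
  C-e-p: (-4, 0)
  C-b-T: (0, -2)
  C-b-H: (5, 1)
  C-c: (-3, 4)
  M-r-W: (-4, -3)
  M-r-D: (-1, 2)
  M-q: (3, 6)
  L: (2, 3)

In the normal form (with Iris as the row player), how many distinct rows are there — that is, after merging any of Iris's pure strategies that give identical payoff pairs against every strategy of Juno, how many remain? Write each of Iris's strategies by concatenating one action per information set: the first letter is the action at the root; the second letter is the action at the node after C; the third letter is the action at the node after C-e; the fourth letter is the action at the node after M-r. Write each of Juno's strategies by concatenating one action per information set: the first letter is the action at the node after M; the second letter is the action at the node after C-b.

Iris has 36 pure strategies: CetW, CetD, CepW, CepD, CbtW, CbtD, CbpW, CbpD, CctW, CctD, CcpW, CcpD, MetW, MetD, MepW, MepD, MbtW, MbtD, MbpW, MbpD, MctW, MctD, McpW, McpD, LetW, LetD, LepW, LepD, LbtW, LbtD, LbpW, LbpD, LctW, LctD, LcpW, LcpD. Columns: rT, rH, qT, qH.
{CetW, CetD} → row (4,3) (4,3) (4,3) (4,3)
{CepW, CepD} → row (-4,0) (-4,0) (-4,0) (-4,0)
{CbtW, CbtD, CbpW, CbpD} → row (0,-2) (5,1) (0,-2) (5,1)
{CctW, CctD, CcpW, CcpD} → row (-3,4) (-3,4) (-3,4) (-3,4)
{MetW, MepW, MbtW, MbpW, MctW, McpW} → row (-4,-3) (-4,-3) (3,6) (3,6)
{MetD, MepD, MbtD, MbpD, MctD, McpD} → row (-1,2) (-1,2) (3,6) (3,6)
{LetW, LetD, LepW, LepD, LbtW, LbtD, LbpW, LbpD, LctW, LctD, LcpW, LcpD} → row (2,3) (2,3) (2,3) (2,3)
That's 7 distinct rows out of 36 strategies.

7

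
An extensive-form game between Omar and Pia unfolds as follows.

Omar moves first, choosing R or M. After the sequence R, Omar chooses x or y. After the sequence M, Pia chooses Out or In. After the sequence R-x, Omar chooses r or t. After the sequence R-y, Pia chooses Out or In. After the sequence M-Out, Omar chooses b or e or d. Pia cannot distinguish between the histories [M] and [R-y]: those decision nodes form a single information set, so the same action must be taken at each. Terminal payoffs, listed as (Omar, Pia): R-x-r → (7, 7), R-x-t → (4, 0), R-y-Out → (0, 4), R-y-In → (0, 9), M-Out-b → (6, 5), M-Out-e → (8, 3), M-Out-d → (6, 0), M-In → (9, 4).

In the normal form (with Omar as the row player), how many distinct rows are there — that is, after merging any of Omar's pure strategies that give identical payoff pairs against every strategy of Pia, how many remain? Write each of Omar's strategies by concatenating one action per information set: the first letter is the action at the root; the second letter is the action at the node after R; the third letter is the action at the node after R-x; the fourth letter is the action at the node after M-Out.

6

Omar has 24 pure strategies: Rxrb, Rxre, Rxrd, Rxtb, Rxte, Rxtd, Ryrb, Ryre, Ryrd, Rytb, Ryte, Rytd, Mxrb, Mxre, Mxrd, Mxtb, Mxte, Mxtd, Myrb, Myre, Myrd, Mytb, Myte, Mytd. Columns: Out, In.
{Rxrb, Rxre, Rxrd} → row (7,7) (7,7)
{Rxtb, Rxte, Rxtd} → row (4,0) (4,0)
{Ryrb, Ryre, Ryrd, Rytb, Ryte, Rytd} → row (0,4) (0,9)
{Mxrb, Mxtb, Myrb, Mytb} → row (6,5) (9,4)
{Mxre, Mxte, Myre, Myte} → row (8,3) (9,4)
{Mxrd, Mxtd, Myrd, Mytd} → row (6,0) (9,4)
That's 6 distinct rows out of 24 strategies.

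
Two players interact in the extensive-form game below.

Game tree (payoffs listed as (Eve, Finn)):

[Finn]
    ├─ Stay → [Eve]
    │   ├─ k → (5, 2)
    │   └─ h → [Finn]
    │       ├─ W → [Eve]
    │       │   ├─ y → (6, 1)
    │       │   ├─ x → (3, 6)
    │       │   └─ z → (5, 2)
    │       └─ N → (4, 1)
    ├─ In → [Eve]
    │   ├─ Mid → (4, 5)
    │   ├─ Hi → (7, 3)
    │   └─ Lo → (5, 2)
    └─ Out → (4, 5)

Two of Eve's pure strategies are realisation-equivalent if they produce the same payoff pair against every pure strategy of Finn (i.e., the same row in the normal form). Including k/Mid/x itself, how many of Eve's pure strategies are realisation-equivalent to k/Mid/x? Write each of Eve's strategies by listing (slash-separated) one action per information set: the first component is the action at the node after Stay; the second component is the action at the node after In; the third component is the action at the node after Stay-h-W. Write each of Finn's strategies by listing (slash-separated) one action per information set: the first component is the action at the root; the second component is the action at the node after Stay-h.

3

Row for k/Mid/x (columns Stay/W, Stay/N, In/W, In/N, Out/W, Out/N): (5,2) (5,2) (4,5) (4,5) (4,5) (4,5).
Under k/Mid/x, Eve's choice at the node after Stay-h-W can never be reached regardless of what Finn does, so varying those choices leaves every outcome unchanged.
Holding the reachable choices fixed and varying the unreachable one freely already gives 3 equivalent strategies.
No other strategy reproduces this row, so those 3 are the full class: k/Mid/y, k/Mid/x, k/Mid/z.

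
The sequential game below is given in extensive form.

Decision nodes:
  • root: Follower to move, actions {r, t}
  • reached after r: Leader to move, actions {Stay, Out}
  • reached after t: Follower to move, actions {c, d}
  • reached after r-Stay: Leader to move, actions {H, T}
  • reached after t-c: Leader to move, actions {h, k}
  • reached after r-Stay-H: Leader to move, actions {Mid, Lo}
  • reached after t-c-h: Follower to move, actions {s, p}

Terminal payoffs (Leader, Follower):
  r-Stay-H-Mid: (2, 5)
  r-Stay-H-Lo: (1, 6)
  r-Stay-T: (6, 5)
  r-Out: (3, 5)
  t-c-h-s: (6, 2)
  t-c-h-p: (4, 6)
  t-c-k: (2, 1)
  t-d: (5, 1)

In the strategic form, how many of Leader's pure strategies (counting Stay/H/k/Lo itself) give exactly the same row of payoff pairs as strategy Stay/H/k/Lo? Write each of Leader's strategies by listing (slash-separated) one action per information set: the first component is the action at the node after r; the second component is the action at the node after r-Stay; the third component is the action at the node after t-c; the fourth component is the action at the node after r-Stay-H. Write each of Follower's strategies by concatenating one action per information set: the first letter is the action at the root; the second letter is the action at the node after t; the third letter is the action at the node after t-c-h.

1

Row for Stay/H/k/Lo (columns rcs, rcp, rds, rdp, tcs, tcp, tds, tdp): (1,6) (1,6) (1,6) (1,6) (2,1) (2,1) (5,1) (5,1).
Every one of Leader's information sets is on the play path for some reply by Follower when Leader follows Stay/H/k/Lo.
Changing the action at any of them therefore changes at least one column, so only Stay/H/k/Lo itself gives this row.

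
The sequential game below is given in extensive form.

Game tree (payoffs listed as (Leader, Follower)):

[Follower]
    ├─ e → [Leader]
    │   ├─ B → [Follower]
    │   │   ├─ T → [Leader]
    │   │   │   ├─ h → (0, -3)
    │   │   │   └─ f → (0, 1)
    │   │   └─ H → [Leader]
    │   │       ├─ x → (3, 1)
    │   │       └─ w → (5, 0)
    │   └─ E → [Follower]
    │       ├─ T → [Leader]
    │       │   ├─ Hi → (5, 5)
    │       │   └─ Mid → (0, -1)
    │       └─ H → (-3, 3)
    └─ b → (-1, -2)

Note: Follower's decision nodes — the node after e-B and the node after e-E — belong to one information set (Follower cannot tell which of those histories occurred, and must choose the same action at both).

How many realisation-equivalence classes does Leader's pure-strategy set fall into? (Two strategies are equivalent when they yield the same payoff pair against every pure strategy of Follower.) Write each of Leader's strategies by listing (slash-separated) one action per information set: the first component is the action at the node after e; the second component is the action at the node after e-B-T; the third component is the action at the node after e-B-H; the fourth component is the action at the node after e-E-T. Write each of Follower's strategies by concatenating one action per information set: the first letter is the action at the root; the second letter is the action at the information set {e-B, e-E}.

Leader has 16 pure strategies: B/h/x/Hi, B/h/x/Mid, B/h/w/Hi, B/h/w/Mid, B/f/x/Hi, B/f/x/Mid, B/f/w/Hi, B/f/w/Mid, E/h/x/Hi, E/h/x/Mid, E/h/w/Hi, E/h/w/Mid, E/f/x/Hi, E/f/x/Mid, E/f/w/Hi, E/f/w/Mid. Columns: eT, eH, bT, bH.
{B/h/x/Hi, B/h/x/Mid} → row (0,-3) (3,1) (-1,-2) (-1,-2)
{B/h/w/Hi, B/h/w/Mid} → row (0,-3) (5,0) (-1,-2) (-1,-2)
{B/f/x/Hi, B/f/x/Mid} → row (0,1) (3,1) (-1,-2) (-1,-2)
{B/f/w/Hi, B/f/w/Mid} → row (0,1) (5,0) (-1,-2) (-1,-2)
{E/h/x/Hi, E/h/w/Hi, E/f/x/Hi, E/f/w/Hi} → row (5,5) (-3,3) (-1,-2) (-1,-2)
{E/h/x/Mid, E/h/w/Mid, E/f/x/Mid, E/f/w/Mid} → row (0,-1) (-3,3) (-1,-2) (-1,-2)
That's 6 distinct rows out of 16 strategies.

6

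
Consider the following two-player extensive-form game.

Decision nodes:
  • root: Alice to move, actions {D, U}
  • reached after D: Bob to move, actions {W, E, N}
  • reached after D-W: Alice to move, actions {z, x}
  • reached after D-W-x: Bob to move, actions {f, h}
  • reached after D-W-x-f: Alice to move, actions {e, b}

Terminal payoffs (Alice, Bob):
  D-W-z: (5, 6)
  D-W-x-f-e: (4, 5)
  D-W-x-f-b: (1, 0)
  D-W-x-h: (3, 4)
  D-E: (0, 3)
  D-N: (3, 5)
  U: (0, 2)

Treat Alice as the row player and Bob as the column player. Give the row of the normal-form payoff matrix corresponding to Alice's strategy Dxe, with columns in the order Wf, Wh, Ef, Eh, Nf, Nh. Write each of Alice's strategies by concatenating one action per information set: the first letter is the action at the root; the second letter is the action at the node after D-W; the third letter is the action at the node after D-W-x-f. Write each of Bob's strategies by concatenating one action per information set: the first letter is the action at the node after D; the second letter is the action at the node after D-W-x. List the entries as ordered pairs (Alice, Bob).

vs Wf: Alice plays D → Bob plays W at [D] → Alice plays x at [D-W] → Bob plays f at [D-W-x] → Alice plays e at [D-W-x-f] → (4, 5)
vs Wh: Alice plays D → Bob plays W at [D] → Alice plays x at [D-W] → Bob plays h at [D-W-x] → (3, 4)
vs Ef: Alice plays D → Bob plays E at [D] → (0, 3)
vs Eh: Alice plays D → Bob plays E at [D] → (0, 3)
vs Nf: Alice plays D → Bob plays N at [D] → (3, 5)
vs Nh: Alice plays D → Bob plays N at [D] → (3, 5)

(4,5) (3,4) (0,3) (0,3) (3,5) (3,5)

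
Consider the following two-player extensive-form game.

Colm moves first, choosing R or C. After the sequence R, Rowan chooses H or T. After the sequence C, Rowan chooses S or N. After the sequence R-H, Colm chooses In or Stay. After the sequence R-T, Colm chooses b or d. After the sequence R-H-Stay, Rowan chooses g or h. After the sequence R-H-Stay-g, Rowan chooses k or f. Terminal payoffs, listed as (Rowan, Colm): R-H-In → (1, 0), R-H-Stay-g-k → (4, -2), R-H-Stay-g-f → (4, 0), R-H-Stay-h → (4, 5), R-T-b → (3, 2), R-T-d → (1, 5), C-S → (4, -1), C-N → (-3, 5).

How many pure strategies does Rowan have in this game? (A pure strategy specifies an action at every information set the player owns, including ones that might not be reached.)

Rowan owns the node after R with actions {H, T} — two choices.
Rowan owns the node after C with actions {S, N} — two choices.
Rowan owns the node after R-H-Stay with actions {g, h} — two choices.
Rowan owns the node after R-H-Stay-g with actions {k, f} — two choices.
A pure strategy fixes one action at each information set independently, so the count is the product 2 × 2 × 2 × 2 = 16.
(For reference, Colm has 8 pure strategies, giving a 16×8 normal-form matrix.)

16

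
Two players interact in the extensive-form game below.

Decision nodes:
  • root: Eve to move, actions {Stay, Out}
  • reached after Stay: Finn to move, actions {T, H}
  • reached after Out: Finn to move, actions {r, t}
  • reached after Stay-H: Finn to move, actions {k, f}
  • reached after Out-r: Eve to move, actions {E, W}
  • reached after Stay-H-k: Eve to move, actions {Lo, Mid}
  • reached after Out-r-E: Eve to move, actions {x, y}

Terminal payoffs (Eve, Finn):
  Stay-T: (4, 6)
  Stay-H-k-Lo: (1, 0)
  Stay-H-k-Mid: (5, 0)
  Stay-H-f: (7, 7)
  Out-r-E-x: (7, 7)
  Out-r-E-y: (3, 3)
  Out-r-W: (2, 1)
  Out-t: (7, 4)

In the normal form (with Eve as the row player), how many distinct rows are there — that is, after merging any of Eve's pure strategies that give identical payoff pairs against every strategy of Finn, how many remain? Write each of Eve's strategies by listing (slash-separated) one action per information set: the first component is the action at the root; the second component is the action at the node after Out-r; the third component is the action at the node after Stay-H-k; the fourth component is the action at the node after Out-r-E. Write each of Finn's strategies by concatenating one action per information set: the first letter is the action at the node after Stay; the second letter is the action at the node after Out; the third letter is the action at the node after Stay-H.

5

Eve has 16 pure strategies: Stay/E/Lo/x, Stay/E/Lo/y, Stay/E/Mid/x, Stay/E/Mid/y, Stay/W/Lo/x, Stay/W/Lo/y, Stay/W/Mid/x, Stay/W/Mid/y, Out/E/Lo/x, Out/E/Lo/y, Out/E/Mid/x, Out/E/Mid/y, Out/W/Lo/x, Out/W/Lo/y, Out/W/Mid/x, Out/W/Mid/y. Columns: Trk, Trf, Ttk, Ttf, Hrk, Hrf, Htk, Htf.
{Stay/E/Lo/x, Stay/E/Lo/y, Stay/W/Lo/x, Stay/W/Lo/y} → row (4,6) (4,6) (4,6) (4,6) (1,0) (7,7) (1,0) (7,7)
{Stay/E/Mid/x, Stay/E/Mid/y, Stay/W/Mid/x, Stay/W/Mid/y} → row (4,6) (4,6) (4,6) (4,6) (5,0) (7,7) (5,0) (7,7)
{Out/E/Lo/x, Out/E/Mid/x} → row (7,7) (7,7) (7,4) (7,4) (7,7) (7,7) (7,4) (7,4)
{Out/E/Lo/y, Out/E/Mid/y} → row (3,3) (3,3) (7,4) (7,4) (3,3) (3,3) (7,4) (7,4)
{Out/W/Lo/x, Out/W/Lo/y, Out/W/Mid/x, Out/W/Mid/y} → row (2,1) (2,1) (7,4) (7,4) (2,1) (2,1) (7,4) (7,4)
That's 5 distinct rows out of 16 strategies.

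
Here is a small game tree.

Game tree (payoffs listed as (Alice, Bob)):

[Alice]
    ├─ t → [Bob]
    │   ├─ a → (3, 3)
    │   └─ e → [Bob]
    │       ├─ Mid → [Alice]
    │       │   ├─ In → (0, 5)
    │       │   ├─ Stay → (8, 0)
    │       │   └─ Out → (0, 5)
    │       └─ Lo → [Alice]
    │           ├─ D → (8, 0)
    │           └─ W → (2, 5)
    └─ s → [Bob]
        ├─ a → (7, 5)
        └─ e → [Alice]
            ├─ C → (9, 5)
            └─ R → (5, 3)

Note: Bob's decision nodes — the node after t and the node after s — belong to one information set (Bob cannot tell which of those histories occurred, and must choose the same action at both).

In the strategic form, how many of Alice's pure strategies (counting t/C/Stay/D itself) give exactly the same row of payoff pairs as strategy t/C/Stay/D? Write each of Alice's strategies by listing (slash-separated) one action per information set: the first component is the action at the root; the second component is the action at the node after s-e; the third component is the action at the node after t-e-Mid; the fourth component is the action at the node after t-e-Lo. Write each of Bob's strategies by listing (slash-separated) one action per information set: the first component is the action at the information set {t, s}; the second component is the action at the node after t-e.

2

Row for t/C/Stay/D (columns a/Mid, a/Lo, e/Mid, e/Lo): (3,3) (3,3) (8,0) (8,0).
Under t/C/Stay/D, Alice's choice at the node after s-e can never be reached regardless of what Bob does, so varying those choices leaves every outcome unchanged.
Holding the reachable choices fixed and varying the unreachable one freely already gives 2 equivalent strategies.
No other strategy reproduces this row, so those 2 are the full class: t/C/Stay/D, t/R/Stay/D.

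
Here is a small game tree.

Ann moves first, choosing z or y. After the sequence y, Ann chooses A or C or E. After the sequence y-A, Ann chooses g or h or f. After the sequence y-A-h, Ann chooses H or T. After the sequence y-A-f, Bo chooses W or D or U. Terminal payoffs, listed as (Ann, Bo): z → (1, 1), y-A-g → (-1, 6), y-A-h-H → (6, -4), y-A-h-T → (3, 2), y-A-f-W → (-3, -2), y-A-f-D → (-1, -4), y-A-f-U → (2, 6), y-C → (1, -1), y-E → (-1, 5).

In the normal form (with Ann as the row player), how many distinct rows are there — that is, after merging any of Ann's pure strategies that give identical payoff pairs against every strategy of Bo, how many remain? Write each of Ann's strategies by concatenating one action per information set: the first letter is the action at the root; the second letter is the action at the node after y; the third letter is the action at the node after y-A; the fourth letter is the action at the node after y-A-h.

Ann has 36 pure strategies: zAgH, zAgT, zAhH, zAhT, zAfH, zAfT, zCgH, zCgT, zChH, zChT, zCfH, zCfT, zEgH, zEgT, zEhH, zEhT, zEfH, zEfT, yAgH, yAgT, yAhH, yAhT, yAfH, yAfT, yCgH, yCgT, yChH, yChT, yCfH, yCfT, yEgH, yEgT, yEhH, yEhT, yEfH, yEfT. Columns: W, D, U.
{zAgH, zAgT, zAhH, zAhT, zAfH, zAfT, zCgH, zCgT, zChH, zChT, zCfH, zCfT, zEgH, zEgT, zEhH, zEhT, zEfH, zEfT} → row (1,1) (1,1) (1,1)
{yAgH, yAgT} → row (-1,6) (-1,6) (-1,6)
{yAhH} → row (6,-4) (6,-4) (6,-4)
{yAhT} → row (3,2) (3,2) (3,2)
{yAfH, yAfT} → row (-3,-2) (-1,-4) (2,6)
{yCgH, yCgT, yChH, yChT, yCfH, yCfT} → row (1,-1) (1,-1) (1,-1)
{yEgH, yEgT, yEhH, yEhT, yEfH, yEfT} → row (-1,5) (-1,5) (-1,5)
That's 7 distinct rows out of 36 strategies.

7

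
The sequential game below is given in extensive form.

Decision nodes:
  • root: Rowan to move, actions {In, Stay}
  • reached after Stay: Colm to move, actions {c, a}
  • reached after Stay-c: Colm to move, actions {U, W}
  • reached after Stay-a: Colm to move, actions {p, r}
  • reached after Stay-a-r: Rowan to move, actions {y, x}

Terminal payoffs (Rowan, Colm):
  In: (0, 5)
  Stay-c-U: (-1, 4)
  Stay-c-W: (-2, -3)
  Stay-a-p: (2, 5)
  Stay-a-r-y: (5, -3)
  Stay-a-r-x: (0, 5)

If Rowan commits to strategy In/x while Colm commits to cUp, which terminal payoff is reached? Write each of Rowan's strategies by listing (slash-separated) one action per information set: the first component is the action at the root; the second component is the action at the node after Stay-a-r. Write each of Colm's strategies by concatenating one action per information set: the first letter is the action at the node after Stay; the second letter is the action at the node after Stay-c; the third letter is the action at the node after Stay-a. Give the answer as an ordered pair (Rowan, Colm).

(0, 5)

Trace the play path from the root:
  Rowan plays In
→ terminal payoff (0, 5).
(Rowan's choice at the node after Stay-a-r is never reached on this path, so it doesn't affect the outcome.)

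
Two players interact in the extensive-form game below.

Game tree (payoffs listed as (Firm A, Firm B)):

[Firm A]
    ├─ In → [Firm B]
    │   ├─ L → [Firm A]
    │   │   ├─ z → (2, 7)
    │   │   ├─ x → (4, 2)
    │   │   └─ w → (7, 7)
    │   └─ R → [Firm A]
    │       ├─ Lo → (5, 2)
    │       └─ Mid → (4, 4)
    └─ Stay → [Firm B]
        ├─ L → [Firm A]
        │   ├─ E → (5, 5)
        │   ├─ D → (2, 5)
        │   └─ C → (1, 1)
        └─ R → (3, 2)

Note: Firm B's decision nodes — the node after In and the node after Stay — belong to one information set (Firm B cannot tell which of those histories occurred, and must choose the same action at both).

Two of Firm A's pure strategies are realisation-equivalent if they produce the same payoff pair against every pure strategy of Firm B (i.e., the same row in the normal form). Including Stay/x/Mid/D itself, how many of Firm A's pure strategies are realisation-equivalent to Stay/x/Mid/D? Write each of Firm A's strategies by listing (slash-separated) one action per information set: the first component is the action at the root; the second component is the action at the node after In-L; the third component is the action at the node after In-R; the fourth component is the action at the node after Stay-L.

6

Row for Stay/x/Mid/D (columns L, R): (2,5) (3,2).
Under Stay/x/Mid/D, Firm A's choice at the node after In-L and at the node after In-R can never be reached regardless of what Firm B does, so varying those choices leaves every outcome unchanged.
Holding the reachable choices fixed and varying the unreachable ones freely already gives 3 × 2 = 6 equivalent strategies.
No other strategy reproduces this row, so those 6 are the full class: Stay/z/Lo/D, Stay/z/Mid/D, Stay/x/Lo/D, Stay/x/Mid/D, Stay/w/Lo/D, Stay/w/Mid/D.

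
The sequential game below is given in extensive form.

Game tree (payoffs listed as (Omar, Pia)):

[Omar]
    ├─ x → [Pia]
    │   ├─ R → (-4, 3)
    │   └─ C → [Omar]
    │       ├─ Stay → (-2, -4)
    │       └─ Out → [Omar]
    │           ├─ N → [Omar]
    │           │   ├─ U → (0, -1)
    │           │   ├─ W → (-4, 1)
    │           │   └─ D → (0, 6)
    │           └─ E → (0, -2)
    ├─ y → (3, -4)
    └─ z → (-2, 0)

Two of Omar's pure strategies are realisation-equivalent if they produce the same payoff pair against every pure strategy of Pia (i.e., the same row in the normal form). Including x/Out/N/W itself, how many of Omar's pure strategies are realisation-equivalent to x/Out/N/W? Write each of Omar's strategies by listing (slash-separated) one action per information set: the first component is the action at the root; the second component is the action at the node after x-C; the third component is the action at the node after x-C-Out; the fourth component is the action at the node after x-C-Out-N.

Row for x/Out/N/W (columns R, C): (-4,3) (-4,1).
Every one of Omar's information sets is on the play path for some reply by Pia when Omar follows x/Out/N/W.
Changing the action at any of them therefore changes at least one column, so only x/Out/N/W itself gives this row.

1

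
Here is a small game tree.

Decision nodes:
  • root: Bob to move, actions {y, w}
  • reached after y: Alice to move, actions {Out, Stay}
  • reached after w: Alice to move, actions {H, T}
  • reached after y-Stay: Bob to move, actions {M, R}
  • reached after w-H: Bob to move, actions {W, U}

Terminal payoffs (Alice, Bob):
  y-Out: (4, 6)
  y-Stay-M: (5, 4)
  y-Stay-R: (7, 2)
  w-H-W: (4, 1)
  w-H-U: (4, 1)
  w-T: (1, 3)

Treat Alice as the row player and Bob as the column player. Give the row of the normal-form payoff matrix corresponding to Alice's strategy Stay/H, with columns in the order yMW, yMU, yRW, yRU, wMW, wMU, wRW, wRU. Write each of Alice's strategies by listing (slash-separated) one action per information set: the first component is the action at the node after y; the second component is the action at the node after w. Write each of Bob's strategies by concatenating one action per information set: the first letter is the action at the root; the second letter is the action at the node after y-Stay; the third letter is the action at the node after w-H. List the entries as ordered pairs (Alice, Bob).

(5,4) (5,4) (7,2) (7,2) (4,1) (4,1) (4,1) (4,1)

vs yMW: Bob plays y → Alice plays Stay at [y] → Bob plays M at [y-Stay] → (5, 4)
vs yMU: Bob plays y → Alice plays Stay at [y] → Bob plays M at [y-Stay] → (5, 4)
vs yRW: Bob plays y → Alice plays Stay at [y] → Bob plays R at [y-Stay] → (7, 2)
vs yRU: Bob plays y → Alice plays Stay at [y] → Bob plays R at [y-Stay] → (7, 2)
vs wMW: Bob plays w → Alice plays H at [w] → Bob plays W at [w-H] → (4, 1)
vs wMU: Bob plays w → Alice plays H at [w] → Bob plays U at [w-H] → (4, 1)
vs wRW: Bob plays w → Alice plays H at [w] → Bob plays W at [w-H] → (4, 1)
vs wRU: Bob plays w → Alice plays H at [w] → Bob plays U at [w-H] → (4, 1)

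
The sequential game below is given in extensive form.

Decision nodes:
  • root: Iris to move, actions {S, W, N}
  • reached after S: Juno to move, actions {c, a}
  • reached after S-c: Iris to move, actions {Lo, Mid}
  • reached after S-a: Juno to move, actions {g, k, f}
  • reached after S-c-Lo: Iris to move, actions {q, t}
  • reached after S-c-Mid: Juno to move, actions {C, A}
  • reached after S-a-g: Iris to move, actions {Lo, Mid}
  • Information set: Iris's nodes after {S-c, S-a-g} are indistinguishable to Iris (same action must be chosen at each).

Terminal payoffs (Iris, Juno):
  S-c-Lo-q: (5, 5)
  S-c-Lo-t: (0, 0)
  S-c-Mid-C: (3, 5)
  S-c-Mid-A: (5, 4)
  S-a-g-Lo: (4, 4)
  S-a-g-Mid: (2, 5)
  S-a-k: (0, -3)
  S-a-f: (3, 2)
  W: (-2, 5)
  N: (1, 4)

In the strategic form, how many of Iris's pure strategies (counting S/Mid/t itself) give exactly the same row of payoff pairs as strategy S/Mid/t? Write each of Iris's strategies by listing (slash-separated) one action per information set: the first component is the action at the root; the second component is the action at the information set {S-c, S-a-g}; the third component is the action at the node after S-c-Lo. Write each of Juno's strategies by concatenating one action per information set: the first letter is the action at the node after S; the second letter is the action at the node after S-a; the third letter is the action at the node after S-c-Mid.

Row for S/Mid/t (columns cgC, cgA, ckC, ckA, cfC, cfA, agC, agA, akC, akA, afC, afA): (3,5) (5,4) (3,5) (5,4) (3,5) (5,4) (2,5) (2,5) (0,-3) (0,-3) (3,2) (3,2).
Under S/Mid/t, Iris's choice at the node after S-c-Lo can never be reached regardless of what Juno does, so varying those choices leaves every outcome unchanged.
Holding the reachable choices fixed and varying the unreachable one freely already gives 2 equivalent strategies.
No other strategy reproduces this row, so those 2 are the full class: S/Mid/q, S/Mid/t.

2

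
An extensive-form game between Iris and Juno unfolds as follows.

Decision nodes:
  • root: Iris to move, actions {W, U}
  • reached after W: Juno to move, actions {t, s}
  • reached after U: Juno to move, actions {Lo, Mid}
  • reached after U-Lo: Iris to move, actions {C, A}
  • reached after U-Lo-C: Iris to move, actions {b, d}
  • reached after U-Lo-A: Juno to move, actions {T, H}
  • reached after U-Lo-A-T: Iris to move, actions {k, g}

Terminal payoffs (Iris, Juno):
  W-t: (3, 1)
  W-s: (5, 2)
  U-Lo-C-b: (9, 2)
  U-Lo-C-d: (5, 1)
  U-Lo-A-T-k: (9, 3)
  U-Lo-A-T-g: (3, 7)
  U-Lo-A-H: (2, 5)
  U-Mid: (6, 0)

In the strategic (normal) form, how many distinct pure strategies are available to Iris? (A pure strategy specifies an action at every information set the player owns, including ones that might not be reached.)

Iris owns the root with actions {W, U} — two choices.
Iris owns the node after U-Lo with actions {C, A} — two choices.
Iris owns the node after U-Lo-C with actions {b, d} — two choices.
Iris owns the node after U-Lo-A-T with actions {k, g} — two choices.
A pure strategy fixes one action at each information set independently, so the count is the product 2 × 2 × 2 × 2 = 16.

16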